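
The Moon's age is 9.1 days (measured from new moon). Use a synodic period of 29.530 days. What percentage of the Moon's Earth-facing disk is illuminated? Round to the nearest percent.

The Moon has covered 9.1/29.530 of its cycle, so θ ≈ 360° × 9.1/29.530 = 110.9°.
Illuminated fraction = (1 − cos 110.9°)/2 = (1 − (-0.357))/2 ≈ 0.679, so 68%.

68%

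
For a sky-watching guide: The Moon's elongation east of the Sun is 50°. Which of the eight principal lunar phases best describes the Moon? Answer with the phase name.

waxing crescent

50° lies in the waxing crescent sector of the 8-phase cycle.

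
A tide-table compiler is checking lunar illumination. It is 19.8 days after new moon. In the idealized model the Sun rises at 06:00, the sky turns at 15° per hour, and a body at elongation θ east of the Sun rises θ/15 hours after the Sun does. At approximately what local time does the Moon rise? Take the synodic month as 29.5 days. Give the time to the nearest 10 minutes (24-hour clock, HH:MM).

Phase angle: θ = 360°·(19.8 d)/(29.5 d) = 241.6°.
The Moon trails the Sun by θ/15 = 241.6/15 ≈ 16.11 hours.
06:00 + 16.108 h ≈ 22:07 → 22:10 to the nearest ten minutes.

22:10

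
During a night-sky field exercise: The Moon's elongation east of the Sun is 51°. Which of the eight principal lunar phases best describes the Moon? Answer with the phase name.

51° lies in the waxing crescent sector of the 8-phase cycle.

waxing crescent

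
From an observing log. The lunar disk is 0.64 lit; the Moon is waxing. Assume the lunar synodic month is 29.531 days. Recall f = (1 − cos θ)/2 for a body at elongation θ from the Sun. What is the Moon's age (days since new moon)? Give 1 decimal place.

Invert f = (1 − cos θ)/2 to get cos θ = 1 − 2(0.64) = -0.280, hence θ₀ = arccos -0.280 = 106.3°.
The Moon is waxing (0°–180°), so θ = 106.3° directly.
At 360°/29.531 d per day, 106.3° corresponds to 8.72 days.

8.7 days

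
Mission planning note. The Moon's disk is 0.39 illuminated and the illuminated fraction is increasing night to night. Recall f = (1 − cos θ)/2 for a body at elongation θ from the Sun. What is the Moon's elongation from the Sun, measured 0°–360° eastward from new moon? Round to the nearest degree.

77°

From f = (1 − cos θ)/2: cos θ = 1 − 2×0.39 = 0.220; arccos → 77.3°.
Waxing ⇒ before full, so θ = 77.3°.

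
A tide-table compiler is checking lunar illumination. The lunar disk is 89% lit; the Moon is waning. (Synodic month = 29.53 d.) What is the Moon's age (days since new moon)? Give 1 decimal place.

Invert f = (1 − cos θ)/2 to get cos θ = 1 − 2(0.89) = -0.780, hence θ₀ = arccos -0.780 = 141.3°.
Since the Moon is past full (waning), take the reflex angle: θ = 360° − 141.3° = 218.7°.
Age = 29.53 × 218.7°/360° ≈ 17.94 days.

17.9 days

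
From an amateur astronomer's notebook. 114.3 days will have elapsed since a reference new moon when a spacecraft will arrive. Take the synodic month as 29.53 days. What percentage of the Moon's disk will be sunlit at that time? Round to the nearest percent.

16%

Reduce mod P: 114.3 − 3×29.53 = 25.71 d into the current lunation.
Elongation θ = 360° × 25.71/29.53 ≈ 313.4°.
Illuminated fraction = (1 − cos 313.4°)/2 = (1 − 0.687)/2 ≈ 0.156, so 16%.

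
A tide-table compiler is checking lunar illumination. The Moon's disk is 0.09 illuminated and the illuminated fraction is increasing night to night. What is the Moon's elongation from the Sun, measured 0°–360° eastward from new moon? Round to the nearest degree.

From f = (1 − cos θ)/2: cos θ = 1 − 2×0.09 = 0.820; arccos → 34.9°.
Waxing ⇒ before full, so θ = 34.9°.

35°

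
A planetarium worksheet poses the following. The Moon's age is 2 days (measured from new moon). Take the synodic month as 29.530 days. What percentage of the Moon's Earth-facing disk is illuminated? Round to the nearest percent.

Phase angle: θ = 360°·(2 d)/(29.530 d) = 24.4°.
Illuminated fraction = (1 − cos 24.4°)/2 = (1 − 0.911)/2 ≈ 0.045, so 4%.

4%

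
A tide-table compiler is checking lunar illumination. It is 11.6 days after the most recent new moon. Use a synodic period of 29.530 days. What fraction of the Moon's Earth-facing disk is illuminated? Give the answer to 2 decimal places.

0.89

Phase angle: θ = 360°·(11.6 d)/(29.530 d) = 141.4°.
cos 141.4° = (-0.782), so f = (1 − (-0.782))/2 = 0.891.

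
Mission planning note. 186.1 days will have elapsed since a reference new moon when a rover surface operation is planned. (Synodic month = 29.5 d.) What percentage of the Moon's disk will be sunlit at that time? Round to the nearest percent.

186.1/29.5 = 6.308 lunations, so 6 complete cycles and 9.10 d into the next.
Phase angle: θ = 360°·(9.10 d)/(29.5 d) = 111.1°.
Illuminated fraction = (1 − cos 111.1°)/2 = (1 − (-0.359))/2 ≈ 0.680, so 68%.

68%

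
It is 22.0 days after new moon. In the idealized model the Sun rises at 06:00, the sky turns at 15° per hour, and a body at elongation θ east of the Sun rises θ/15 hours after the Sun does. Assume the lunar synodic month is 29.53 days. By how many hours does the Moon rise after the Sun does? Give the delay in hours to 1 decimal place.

Phase angle: θ = 360°·(22.0 d)/(29.53 d) = 268.2°.
The Moon trails the Sun by θ/15 = 268.2/15 ≈ 17.88 hours.
So the Moon rises 17.88 h after the Sun.

17.9 h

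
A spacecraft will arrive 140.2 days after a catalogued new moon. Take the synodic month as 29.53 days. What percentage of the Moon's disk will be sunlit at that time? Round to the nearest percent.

140.2/29.53 = 4.748 lunations, so 4 complete cycles and 22.08 d into the next.
Elongation θ = 360° × 22.08/29.53 ≈ 269.2°.
With cos θ = (-0.014), the lit fraction is (1 − (-0.014))/2 ≈ 0.507, so 51%.

51%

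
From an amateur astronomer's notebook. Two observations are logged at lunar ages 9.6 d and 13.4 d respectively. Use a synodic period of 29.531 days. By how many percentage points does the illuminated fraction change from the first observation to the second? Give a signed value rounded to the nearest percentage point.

First observation: θ = 360°·9.6/29.531 = 117.0°, so f = 0.727.
Second observation: θ = 163.4°, f = 0.979.
Δf = 0.979 − 0.727 = +0.252, i.e. +25 pp.

+25 pp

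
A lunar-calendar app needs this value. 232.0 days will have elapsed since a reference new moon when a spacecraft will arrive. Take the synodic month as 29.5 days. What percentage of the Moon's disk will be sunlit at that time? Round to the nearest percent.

17%

Reduce mod P: 232.0 − 7×29.5 = 25.50 d into the current lunation.
Phase angle: θ = 360°·(25.50 d)/(29.5 d) = 311.2°.
Illuminated fraction = (1 − cos 311.2°)/2 = (1 − 0.659)/2 ≈ 0.171, so 17%.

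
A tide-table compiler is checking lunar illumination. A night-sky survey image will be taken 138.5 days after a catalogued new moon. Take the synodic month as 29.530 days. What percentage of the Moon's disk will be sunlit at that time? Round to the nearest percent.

138.5/29.530 = 4.690 lunations, so 4 complete cycles and 20.38 d into the next.
Elongation θ = 360° × 20.38/29.530 ≈ 248.5°.
With cos θ = (-0.367), the lit fraction is (1 − (-0.367))/2 ≈ 0.684, so 68%.

68%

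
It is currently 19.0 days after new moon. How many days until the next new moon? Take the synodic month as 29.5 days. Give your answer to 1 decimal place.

One full lunation from the last new moon is 29.5 d; remaining = 29.5 − 19.0 = 10.500 d.

10.5 days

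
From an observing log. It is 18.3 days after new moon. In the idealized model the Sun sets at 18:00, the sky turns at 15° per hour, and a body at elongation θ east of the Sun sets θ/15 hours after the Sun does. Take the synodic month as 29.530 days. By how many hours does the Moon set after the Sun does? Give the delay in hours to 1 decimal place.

14.9 h

Elongation θ = 360° × 18.3/29.530 ≈ 223.1°.
The Moon trails the Sun by θ/15 = 223.1/15 ≈ 14.87 hours.
So the Moon sets 14.87 h after the Sun.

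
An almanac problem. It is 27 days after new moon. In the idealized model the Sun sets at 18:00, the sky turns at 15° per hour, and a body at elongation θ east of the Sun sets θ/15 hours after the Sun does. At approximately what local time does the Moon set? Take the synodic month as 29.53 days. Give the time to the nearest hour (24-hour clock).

16:00

Elongation θ = 360° × 27/29.53 ≈ 329.2°.
At 15° of sky rotation per hour, 329.2° corresponds to a 21.94 h lag.
18:00 + 21.94 h ≈ 15:57 → 16:00 to the nearest hour.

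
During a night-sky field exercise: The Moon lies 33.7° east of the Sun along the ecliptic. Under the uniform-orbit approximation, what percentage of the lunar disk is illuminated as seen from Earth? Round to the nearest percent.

Half-versine of 33.7°: (1 − 0.832)/2 = 0.084, i.e. 8%.

8%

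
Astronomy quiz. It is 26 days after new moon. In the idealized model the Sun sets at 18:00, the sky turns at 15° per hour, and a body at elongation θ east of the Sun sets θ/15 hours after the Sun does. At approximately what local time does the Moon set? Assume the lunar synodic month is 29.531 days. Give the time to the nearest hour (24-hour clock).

15:00

The Moon has covered 26/29.531 of its cycle, so θ ≈ 360° × 26/29.531 = 317.0°.
Delay after the Sun = 317.0° / (15°/h) ≈ 21.13 h.
18:00 + 21.13 h ≈ 15:08 → 15:00 to the nearest hour.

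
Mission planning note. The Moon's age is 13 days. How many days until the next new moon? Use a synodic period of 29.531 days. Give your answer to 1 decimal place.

One full lunation from the last new moon is 29.531 d; remaining = 29.531 − 13 = 16.531 d.

16.5 days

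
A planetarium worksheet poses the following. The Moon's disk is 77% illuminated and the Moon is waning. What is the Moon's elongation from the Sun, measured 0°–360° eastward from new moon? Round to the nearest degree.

237°

From f = (1 − cos θ)/2: cos θ = 1 − 2×0.77 = -0.540; arccos → 122.7°.
Waning ⇒ past full, so θ = 360° − 122.7° = 237.3°.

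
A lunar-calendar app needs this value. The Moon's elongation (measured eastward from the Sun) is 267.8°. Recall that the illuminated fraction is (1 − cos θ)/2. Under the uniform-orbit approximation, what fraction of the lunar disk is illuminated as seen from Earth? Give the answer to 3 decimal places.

Half-versine of 267.8°: (1 − (-0.038))/2 = 0.519.

0.519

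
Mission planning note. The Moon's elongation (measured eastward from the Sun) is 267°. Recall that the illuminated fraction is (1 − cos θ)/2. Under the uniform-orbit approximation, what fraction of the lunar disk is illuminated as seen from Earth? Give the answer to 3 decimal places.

0.526

cos 267° = (-0.052), so f = (1 − (-0.052))/2 = 0.526.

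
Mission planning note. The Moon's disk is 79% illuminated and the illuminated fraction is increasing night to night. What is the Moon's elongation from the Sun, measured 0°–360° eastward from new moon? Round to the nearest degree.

Invert f = (1 − cos θ)/2 to get cos θ = 1 − 2(0.79) = -0.580, hence θ₀ = arccos -0.580 = 125.5°.
Waxing ⇒ before full, so θ = 125.5°.

125°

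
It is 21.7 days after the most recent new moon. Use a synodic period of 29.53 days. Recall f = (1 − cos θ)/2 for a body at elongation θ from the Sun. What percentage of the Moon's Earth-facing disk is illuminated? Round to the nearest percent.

55%

The Moon has covered 21.7/29.53 of its cycle, so θ ≈ 360° × 21.7/29.53 = 264.5°.
Illuminated fraction = (1 − cos 264.5°)/2 = (1 − (-0.095))/2 ≈ 0.548, so 55%.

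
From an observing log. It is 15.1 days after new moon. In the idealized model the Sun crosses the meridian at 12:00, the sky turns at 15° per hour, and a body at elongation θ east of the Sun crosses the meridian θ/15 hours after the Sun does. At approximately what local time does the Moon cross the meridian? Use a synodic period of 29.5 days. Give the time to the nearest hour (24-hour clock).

Phase angle: θ = 360°·(15.1 d)/(29.5 d) = 184.3°.
At 15° of sky rotation per hour, 184.3° corresponds to a 12.28 h lag.
12:00 + 12.28 h ≈ 00:17 → 00:00 to the nearest hour.

00:00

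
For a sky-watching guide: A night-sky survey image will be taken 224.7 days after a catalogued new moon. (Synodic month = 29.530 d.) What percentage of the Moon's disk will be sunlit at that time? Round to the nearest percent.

224.7 d spans 7 complete synodic months (7 × 29.530 = 206.71 d) plus 17.99 d.
Phase angle: θ = 360°·(17.99 d)/(29.530 d) = 219.3°.
Illuminated fraction = (1 − cos 219.3°)/2 = (1 − (-0.774))/2 ≈ 0.887, so 89%.

89%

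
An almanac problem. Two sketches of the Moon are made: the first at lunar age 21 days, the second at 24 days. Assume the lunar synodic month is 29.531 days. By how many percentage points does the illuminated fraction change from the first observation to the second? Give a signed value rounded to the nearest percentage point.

θ₁ = 360° × 21/29.531 = 256.0°, f₁ = (1 − cos θ₁)/2 = 0.621.
θ₂ = 360° × 24/29.531 = 292.6°, f₂ = (1 − cos θ₂)/2 = 0.308.
Change = f₂ − f₁ = -0.313 → -31 percentage points.

-31 percentage points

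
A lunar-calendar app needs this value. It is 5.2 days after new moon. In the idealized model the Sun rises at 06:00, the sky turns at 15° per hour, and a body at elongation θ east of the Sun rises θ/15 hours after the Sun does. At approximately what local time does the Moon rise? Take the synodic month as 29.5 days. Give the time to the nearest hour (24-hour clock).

10:00

Elongation θ = 360° × 5.2/29.5 ≈ 63.5°.
Delay after the Sun = 63.5° / (15°/h) ≈ 4.23 h.
06:00 + 4.23 h ≈ 10:14 → 10:00 to the nearest hour.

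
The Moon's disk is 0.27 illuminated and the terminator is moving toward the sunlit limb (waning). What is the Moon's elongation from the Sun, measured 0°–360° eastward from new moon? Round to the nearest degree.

297°

Invert f = (1 − cos θ)/2 to get cos θ = 1 − 2(0.27) = 0.460, hence θ₀ = arccos 0.460 = 62.6°.
A waning Moon lies in 180°–360°, so θ = 360° − 62.6° = 297.4°.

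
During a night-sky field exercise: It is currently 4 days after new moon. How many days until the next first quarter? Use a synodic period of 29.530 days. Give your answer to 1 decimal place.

3.4 days

First quarter is 0.25 of the way through the cycle: age 0.25 × 29.530 = 7.383 d.
That is 7.383 − 4 = 3.383 days ahead.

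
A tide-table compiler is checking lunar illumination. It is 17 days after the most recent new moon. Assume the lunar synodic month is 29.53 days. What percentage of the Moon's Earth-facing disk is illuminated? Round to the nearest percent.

94%

The Moon has covered 17/29.53 of its cycle, so θ ≈ 360° × 17/29.53 = 207.2°.
With cos θ = (-0.889), the lit fraction is (1 − (-0.889))/2 ≈ 0.945, so 94%.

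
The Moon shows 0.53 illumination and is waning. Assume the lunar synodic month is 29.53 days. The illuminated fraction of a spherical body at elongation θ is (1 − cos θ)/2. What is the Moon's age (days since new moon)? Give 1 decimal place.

21.9 days

Invert f = (1 − cos θ)/2 to get cos θ = 1 − 2(0.53) = -0.060, hence θ₀ = arccos -0.060 = 93.4°.
Since the Moon is past full (waning), take the reflex angle: θ = 360° − 93.4° = 266.6°.
That fraction of the synodic month is 266.6/360 × 29.53 d ≈ 21.87 d.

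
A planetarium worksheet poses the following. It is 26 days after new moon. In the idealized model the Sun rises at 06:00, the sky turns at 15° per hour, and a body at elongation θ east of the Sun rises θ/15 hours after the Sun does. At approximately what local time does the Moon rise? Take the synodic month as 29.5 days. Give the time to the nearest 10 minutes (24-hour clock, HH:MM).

Elongation θ = 360° × 26/29.5 ≈ 317.3°.
At 15° of sky rotation per hour, 317.3° corresponds to a 21.15 h lag.
06:00 + 21.153 h ≈ 03:09 → 03:10 to the nearest ten minutes.

03:10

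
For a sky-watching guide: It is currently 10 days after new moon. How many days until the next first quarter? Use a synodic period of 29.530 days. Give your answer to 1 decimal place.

26.9 days

First quarter is 0.25 of the way through the cycle: age 0.25 × 29.530 = 7.383 d.
Already past this cycle's first quarter; the next is at 7.383 + 29.530 = 36.913 d, so 36.913 − 10 = 26.913 days.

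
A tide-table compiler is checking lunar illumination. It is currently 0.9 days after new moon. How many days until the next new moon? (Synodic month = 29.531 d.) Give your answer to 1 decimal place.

One full lunation from the last new moon is 29.531 d; remaining = 29.531 − 0.9 = 28.631 d.

28.6 days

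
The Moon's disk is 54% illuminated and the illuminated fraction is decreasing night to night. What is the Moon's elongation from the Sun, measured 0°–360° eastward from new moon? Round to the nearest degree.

265°

From f = (1 − cos θ)/2: cos θ = 1 − 2×0.54 = -0.080; arccos → 94.6°.
A waning Moon lies in 180°–360°, so θ = 360° − 94.6° = 265.4°.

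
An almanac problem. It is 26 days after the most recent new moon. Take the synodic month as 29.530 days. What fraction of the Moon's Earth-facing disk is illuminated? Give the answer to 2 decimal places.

Elongation θ = 360° × 26/29.530 ≈ 317.0°.
cos 317.0° = 0.731, so f = (1 − 0.731)/2 = 0.135.

0.13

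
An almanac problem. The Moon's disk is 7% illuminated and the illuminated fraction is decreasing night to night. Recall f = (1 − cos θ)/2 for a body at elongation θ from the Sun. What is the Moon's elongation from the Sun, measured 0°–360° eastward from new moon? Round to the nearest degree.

Invert f = (1 − cos θ)/2 to get cos θ = 1 − 2(0.07) = 0.860, hence θ₀ = arccos 0.860 = 30.7°.
A waning Moon lies in 180°–360°, so θ = 360° − 30.7° = 329.3°.

329°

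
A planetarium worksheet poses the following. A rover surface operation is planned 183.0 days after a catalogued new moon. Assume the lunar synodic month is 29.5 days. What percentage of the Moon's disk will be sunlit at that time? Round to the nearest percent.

36%

183.0/29.5 = 6.203 lunations, so 6 complete cycles and 6.00 d into the next.
Phase angle: θ = 360°·(6.00 d)/(29.5 d) = 73.2°.
With cos θ = 0.289, the lit fraction is (1 − 0.289)/2 ≈ 0.356, so 36%.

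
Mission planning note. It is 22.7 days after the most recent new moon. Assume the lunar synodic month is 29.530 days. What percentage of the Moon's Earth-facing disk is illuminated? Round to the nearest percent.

The Moon has covered 22.7/29.530 of its cycle, so θ ≈ 360° × 22.7/29.530 = 276.7°.
With cos θ = 0.117, the lit fraction is (1 − 0.117)/2 ≈ 0.441, so 44%.

44%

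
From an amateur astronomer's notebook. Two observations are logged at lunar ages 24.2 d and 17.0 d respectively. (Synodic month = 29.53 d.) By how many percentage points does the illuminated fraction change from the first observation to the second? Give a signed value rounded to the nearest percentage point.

+66 pp

θ₁ = 360° × 24.2/29.53 = 295.0°, f₁ = (1 − cos θ₁)/2 = 0.289.
θ₂ = 360° × 17.0/29.53 = 207.2°, f₂ = (1 − cos θ₂)/2 = 0.945.
Change = f₂ − f₁ = +0.656 → +66 percentage points.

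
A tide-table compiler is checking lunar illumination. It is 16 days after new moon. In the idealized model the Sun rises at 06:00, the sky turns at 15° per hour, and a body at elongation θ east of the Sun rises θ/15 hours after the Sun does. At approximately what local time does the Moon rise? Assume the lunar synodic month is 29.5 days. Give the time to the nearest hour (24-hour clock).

The Moon has covered 16/29.5 of its cycle, so θ ≈ 360° × 16/29.5 = 195.3°.
Delay after the Sun = 195.3° / (15°/h) ≈ 13.02 h.
06:00 + 13.02 h ≈ 19:01 → 19:00 to the nearest hour.

19:00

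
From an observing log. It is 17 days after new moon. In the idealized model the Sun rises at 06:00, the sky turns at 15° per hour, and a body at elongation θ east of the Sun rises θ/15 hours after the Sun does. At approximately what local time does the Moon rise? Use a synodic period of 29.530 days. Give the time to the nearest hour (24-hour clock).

20:00

Elongation θ = 360° × 17/29.530 ≈ 207.2°.
The Moon trails the Sun by θ/15 = 207.2/15 ≈ 13.82 hours.
06:00 + 13.82 h ≈ 19:49 → 20:00 to the nearest hour.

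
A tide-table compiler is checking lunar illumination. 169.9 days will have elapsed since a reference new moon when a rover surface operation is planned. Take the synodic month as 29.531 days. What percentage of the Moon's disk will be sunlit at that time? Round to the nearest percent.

Reduce mod P: 169.9 − 5×29.531 = 22.25 d into the current lunation.
Phase angle: θ = 360°·(22.25 d)/(29.531 d) = 271.2°.
cos 271.2° = 0.021, so f = (1 − 0.021)/2 = 0.490, so 49%.

49%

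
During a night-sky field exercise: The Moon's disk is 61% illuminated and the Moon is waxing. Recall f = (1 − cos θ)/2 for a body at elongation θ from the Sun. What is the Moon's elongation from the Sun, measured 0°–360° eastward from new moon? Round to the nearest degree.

103°

cos θ = 1 − 2f = -0.220, giving a principal value of 102.7°.
The Moon is waxing (0°–180°), so θ = 102.7° directly.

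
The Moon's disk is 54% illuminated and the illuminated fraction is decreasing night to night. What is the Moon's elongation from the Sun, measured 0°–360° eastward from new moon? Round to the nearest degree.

cos θ = 1 − 2f = -0.080, giving a principal value of 94.6°.
Waning ⇒ past full, so θ = 360° − 94.6° = 265.4°.

265°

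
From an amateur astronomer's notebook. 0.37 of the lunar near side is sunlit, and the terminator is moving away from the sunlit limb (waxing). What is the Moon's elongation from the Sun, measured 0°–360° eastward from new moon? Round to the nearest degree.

75°

Invert f = (1 − cos θ)/2 to get cos θ = 1 − 2(0.37) = 0.260, hence θ₀ = arccos 0.260 = 74.9°.
The Moon is waxing (0°–180°), so θ = 74.9° directly.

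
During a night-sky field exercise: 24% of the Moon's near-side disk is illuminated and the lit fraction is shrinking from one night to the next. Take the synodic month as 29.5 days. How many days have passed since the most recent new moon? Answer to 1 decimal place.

24.7 days

From f = (1 − cos θ)/2: cos θ = 1 − 2×0.24 = 0.520; arccos → 58.7°.
Since the Moon is past full (waning), take the reflex angle: θ = 360° − 58.7° = 301.3°.
Age = 29.5 × 301.3°/360° ≈ 24.69 days.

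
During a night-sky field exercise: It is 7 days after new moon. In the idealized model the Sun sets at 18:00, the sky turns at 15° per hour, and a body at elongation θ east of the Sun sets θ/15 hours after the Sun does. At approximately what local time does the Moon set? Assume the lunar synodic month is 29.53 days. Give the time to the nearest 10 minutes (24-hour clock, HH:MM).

Elongation θ = 360° × 7/29.53 ≈ 85.3°.
Delay after the Sun = 85.3° / (15°/h) ≈ 5.69 h.
18:00 + 5.689 h ≈ 23:41 → 23:40 to the nearest ten minutes.

23:40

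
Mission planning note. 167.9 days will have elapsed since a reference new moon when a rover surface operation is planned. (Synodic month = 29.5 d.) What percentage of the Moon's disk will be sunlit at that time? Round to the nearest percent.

68%

Reduce mod P: 167.9 − 5×29.5 = 20.40 d into the current lunation.
Elongation θ = 360° × 20.40/29.5 ≈ 248.9°.
cos 248.9° = (-0.359), so f = (1 − (-0.359))/2 = 0.680, so 68%.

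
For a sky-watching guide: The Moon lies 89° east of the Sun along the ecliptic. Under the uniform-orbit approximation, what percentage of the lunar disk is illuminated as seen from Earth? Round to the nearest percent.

49%

f = (1 − cos 89°)/2 = (1 − 0.017)/2 ≈ 0.491, i.e. 49%.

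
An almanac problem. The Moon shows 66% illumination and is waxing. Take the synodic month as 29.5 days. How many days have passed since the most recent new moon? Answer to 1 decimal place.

Invert f = (1 − cos θ)/2 to get cos θ = 1 − 2(0.66) = -0.320, hence θ₀ = arccos -0.320 = 108.7°.
Before full moon the principal value applies: θ = 108.7°.
That fraction of the synodic month is 108.7/360 × 29.5 d ≈ 8.90 d.

8.9 days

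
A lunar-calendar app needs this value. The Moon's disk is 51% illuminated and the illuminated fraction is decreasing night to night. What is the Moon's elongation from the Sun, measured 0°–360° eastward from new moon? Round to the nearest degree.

269°

cos θ = 1 − 2f = -0.020, giving a principal value of 91.1°.
Waning ⇒ past full, so θ = 360° − 91.1° = 268.9°.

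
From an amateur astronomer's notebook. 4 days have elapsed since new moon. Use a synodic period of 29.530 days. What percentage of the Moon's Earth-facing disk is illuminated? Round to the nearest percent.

17%

Phase angle: θ = 360°·(4 d)/(29.530 d) = 48.8°.
Illuminated fraction = (1 − cos 48.8°)/2 = (1 − 0.659)/2 ≈ 0.170, so 17%.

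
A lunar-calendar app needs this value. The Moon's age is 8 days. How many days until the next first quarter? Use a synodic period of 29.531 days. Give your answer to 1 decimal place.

First quarter occurs at elongation 90°, i.e. at age 29.531 × 90/360 = 7.383 d.
Already past this cycle's first quarter; the next is at 7.383 + 29.531 = 36.914 d, so 36.914 − 8 = 28.914 days.

28.9 days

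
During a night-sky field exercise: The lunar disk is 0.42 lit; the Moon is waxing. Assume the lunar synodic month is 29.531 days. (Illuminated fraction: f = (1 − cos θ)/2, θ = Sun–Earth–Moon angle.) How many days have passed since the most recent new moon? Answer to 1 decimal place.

Invert f = (1 − cos θ)/2 to get cos θ = 1 − 2(0.42) = 0.160, hence θ₀ = arccos 0.160 = 80.8°.
The Moon is waxing (0°–180°), so θ = 80.8° directly.
That fraction of the synodic month is 80.8/360 × 29.531 d ≈ 6.63 d.

6.6 days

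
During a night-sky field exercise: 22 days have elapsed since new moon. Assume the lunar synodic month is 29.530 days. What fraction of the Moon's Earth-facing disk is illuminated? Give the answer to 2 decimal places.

Elongation θ = 360° × 22/29.530 ≈ 268.2°.
With cos θ = (-0.031), the lit fraction is (1 − (-0.031))/2 ≈ 0.516.

0.52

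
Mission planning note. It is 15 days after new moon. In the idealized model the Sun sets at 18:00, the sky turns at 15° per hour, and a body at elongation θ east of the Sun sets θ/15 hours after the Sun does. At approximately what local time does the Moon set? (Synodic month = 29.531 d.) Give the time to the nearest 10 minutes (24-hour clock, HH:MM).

06:10

The Moon has covered 15/29.531 of its cycle, so θ ≈ 360° × 15/29.531 = 182.9°.
At 15° of sky rotation per hour, 182.9° corresponds to a 12.19 h lag.
18:00 + 12.191 h ≈ 06:11 → 06:10 to the nearest ten minutes.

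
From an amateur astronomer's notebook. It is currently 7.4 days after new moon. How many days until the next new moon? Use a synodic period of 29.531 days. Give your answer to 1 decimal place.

22.1 days

The next new moon completes the synodic month: 29.531 − 7.4 = 22.131 days.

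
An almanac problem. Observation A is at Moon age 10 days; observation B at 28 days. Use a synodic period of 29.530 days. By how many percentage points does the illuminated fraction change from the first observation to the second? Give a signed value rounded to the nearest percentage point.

First observation: θ = 360°·10/29.530 = 121.9°, so f = 0.764.
Second observation: θ = 341.3°, f = 0.026.
Δf = 0.026 − 0.764 = -0.738, i.e. -74 pp.

-74 percentage points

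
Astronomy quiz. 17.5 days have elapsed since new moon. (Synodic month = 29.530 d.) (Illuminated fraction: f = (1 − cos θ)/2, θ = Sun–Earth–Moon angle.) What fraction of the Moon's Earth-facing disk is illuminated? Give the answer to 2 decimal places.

0.92

Phase angle: θ = 360°·(17.5 d)/(29.530 d) = 213.3°.
With cos θ = (-0.835), the lit fraction is (1 − (-0.835))/2 ≈ 0.918.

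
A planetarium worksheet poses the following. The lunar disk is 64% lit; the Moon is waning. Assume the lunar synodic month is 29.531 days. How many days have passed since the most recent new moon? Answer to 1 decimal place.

20.8 days

cos θ = 1 − 2f = -0.280, giving a principal value of 106.3°.
Since the Moon is past full (waning), take the reflex angle: θ = 360° − 106.3° = 253.7°.
At 360°/29.531 d per day, 253.7° corresponds to 20.81 days.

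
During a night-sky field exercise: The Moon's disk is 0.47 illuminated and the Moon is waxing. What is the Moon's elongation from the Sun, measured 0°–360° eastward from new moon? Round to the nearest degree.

Invert f = (1 − cos θ)/2 to get cos θ = 1 − 2(0.47) = 0.060, hence θ₀ = arccos 0.060 = 86.6°.
The Moon is waxing (0°–180°), so θ = 86.6° directly.

87°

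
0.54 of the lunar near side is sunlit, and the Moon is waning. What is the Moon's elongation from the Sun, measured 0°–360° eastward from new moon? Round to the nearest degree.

265°

Invert f = (1 − cos θ)/2 to get cos θ = 1 − 2(0.54) = -0.080, hence θ₀ = arccos -0.080 = 94.6°.
A waning Moon lies in 180°–360°, so θ = 360° − 94.6° = 265.4°.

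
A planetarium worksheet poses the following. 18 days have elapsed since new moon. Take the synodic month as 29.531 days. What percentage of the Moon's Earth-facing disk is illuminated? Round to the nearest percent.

89%

The Moon has covered 18/29.531 of its cycle, so θ ≈ 360° × 18/29.531 = 219.4°.
With cos θ = (-0.772), the lit fraction is (1 − (-0.772))/2 ≈ 0.886, so 89%.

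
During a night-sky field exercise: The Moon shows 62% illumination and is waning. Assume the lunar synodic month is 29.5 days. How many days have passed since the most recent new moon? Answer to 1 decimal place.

21.0 days

cos θ = 1 − 2f = -0.240, giving a principal value of 103.9°.
A waning Moon lies in 180°–360°, so θ = 360° − 103.9° = 256.1°.
At 360°/29.5 d per day, 256.1° corresponds to 20.99 days.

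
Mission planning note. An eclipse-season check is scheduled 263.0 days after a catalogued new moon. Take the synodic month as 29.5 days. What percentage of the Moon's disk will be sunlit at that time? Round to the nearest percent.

7%

263.0 d spans 8 complete synodic months (8 × 29.5 = 236.00 d) plus 27.00 d.
The Moon has covered 27.00/29.5 of its cycle, so θ ≈ 360° × 27.00/29.5 = 329.5°.
With cos θ = 0.862, the lit fraction is (1 − 0.862)/2 ≈ 0.069, so 7%.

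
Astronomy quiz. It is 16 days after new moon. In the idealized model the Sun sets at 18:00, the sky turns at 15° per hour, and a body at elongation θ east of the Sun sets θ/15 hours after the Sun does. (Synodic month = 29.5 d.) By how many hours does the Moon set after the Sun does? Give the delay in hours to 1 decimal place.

13.0 h

Phase angle: θ = 360°·(16 d)/(29.5 d) = 195.3°.
Delay after the Sun = 195.3° / (15°/h) ≈ 13.02 h.
So the Moon sets 13.02 h after the Sun.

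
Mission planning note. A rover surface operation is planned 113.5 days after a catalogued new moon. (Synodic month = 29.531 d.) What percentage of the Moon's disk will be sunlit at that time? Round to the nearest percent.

22%

Reduce mod P: 113.5 − 3×29.531 = 24.91 d into the current lunation.
Elongation θ = 360° × 24.91/29.531 ≈ 303.6°.
cos 303.6° = 0.554, so f = (1 − 0.554)/2 = 0.223, so 22%.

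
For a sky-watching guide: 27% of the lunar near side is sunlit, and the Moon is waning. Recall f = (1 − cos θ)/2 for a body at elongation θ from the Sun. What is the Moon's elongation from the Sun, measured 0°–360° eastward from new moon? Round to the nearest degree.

297°

Invert f = (1 − cos θ)/2 to get cos θ = 1 − 2(0.27) = 0.460, hence θ₀ = arccos 0.460 = 62.6°.
A waning Moon lies in 180°–360°, so θ = 360° − 62.6° = 297.4°.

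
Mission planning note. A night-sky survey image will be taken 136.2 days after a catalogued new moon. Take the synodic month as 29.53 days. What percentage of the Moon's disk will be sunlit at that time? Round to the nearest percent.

88%

Reduce mod P: 136.2 − 4×29.53 = 18.08 d into the current lunation.
Elongation θ = 360° × 18.08/29.53 ≈ 220.4°.
With cos θ = (-0.761), the lit fraction is (1 − (-0.761))/2 ≈ 0.881, so 88%.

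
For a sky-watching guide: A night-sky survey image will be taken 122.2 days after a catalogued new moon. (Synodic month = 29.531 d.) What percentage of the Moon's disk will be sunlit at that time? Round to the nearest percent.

Reduce mod P: 122.2 − 4×29.531 = 4.08 d into the current lunation.
The Moon has covered 4.08/29.531 of its cycle, so θ ≈ 360° × 4.08/29.531 = 49.7°.
With cos θ = 0.647, the lit fraction is (1 − 0.647)/2 ≈ 0.177, so 18%.

18%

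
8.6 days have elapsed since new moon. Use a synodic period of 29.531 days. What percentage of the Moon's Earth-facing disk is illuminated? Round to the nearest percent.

The Moon has covered 8.6/29.531 of its cycle, so θ ≈ 360° × 8.6/29.531 = 104.8°.
Illuminated fraction = (1 − cos 104.8°)/2 = (1 − (-0.256))/2 ≈ 0.628, so 63%.

63%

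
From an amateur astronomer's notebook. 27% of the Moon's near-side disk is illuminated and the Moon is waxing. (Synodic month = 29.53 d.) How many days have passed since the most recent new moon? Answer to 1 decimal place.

From f = (1 − cos θ)/2: cos θ = 1 − 2×0.27 = 0.460; arccos → 62.6°.
Before full moon the principal value applies: θ = 62.6°.
At 360°/29.53 d per day, 62.6° corresponds to 5.14 days.

5.1 days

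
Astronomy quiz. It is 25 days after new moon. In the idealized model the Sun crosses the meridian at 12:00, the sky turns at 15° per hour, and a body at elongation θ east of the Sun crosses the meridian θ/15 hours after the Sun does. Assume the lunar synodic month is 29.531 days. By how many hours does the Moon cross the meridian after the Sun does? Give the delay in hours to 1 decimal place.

Phase angle: θ = 360°·(25 d)/(29.531 d) = 304.8°.
The Moon trails the Sun by θ/15 = 304.8/15 ≈ 20.32 hours.
So the Moon crosses the meridian 20.32 h after the Sun.

20.3 h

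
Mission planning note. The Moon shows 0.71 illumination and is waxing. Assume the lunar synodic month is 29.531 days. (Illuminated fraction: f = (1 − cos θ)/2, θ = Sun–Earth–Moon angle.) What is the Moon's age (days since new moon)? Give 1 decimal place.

Invert f = (1 − cos θ)/2 to get cos θ = 1 − 2(0.71) = -0.420, hence θ₀ = arccos -0.420 = 114.8°.
Waxing ⇒ before full, so θ = 114.8°.
At 360°/29.531 d per day, 114.8° corresponds to 9.42 days.

9.4 days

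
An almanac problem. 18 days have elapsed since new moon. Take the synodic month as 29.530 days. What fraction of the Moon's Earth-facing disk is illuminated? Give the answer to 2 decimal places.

0.89

Elongation θ = 360° × 18/29.530 ≈ 219.4°.
cos 219.4° = (-0.772), so f = (1 − (-0.772))/2 = 0.886.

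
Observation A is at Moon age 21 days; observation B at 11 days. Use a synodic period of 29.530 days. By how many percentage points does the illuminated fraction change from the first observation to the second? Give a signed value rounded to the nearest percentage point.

+23 percentage points

First observation: θ = 360°·21/29.530 = 256.0°, so f = 0.621.
Second observation: θ = 134.1°, f = 0.848.
Δf = 0.848 − 0.621 = +0.227, i.e. +23 pp.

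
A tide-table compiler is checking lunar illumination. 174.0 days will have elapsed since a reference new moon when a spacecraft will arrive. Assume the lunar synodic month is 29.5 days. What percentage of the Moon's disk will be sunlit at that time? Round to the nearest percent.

10%

Reduce mod P: 174.0 − 5×29.5 = 26.50 d into the current lunation.
Elongation θ = 360° × 26.50/29.5 ≈ 323.4°.
cos 323.4° = 0.803, so f = (1 − 0.803)/2 = 0.099, so 10%.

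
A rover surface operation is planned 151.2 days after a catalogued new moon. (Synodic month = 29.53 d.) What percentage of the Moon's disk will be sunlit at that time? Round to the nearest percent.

14%

151.2/29.53 = 5.120 lunations, so 5 complete cycles and 3.55 d into the next.
Phase angle: θ = 360°·(3.55 d)/(29.53 d) = 43.3°.
cos 43.3° = 0.728, so f = (1 − 0.728)/2 = 0.136, so 14%.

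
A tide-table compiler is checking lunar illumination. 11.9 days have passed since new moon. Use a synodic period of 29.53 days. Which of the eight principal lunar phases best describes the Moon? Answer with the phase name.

At 11.9/29.53 of the cycle, θ ≈ 145° — the waxing gibbous range.

waxing gibbous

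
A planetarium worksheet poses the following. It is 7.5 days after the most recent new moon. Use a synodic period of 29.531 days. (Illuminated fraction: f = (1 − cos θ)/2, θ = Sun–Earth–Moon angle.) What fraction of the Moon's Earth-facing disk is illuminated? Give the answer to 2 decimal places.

Elongation θ = 360° × 7.5/29.531 ≈ 91.4°.
Illuminated fraction = (1 − cos 91.4°)/2 = (1 − (-0.025))/2 ≈ 0.512.

0.51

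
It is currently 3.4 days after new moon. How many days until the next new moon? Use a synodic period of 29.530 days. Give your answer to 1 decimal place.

The next new moon completes the synodic month: 29.530 − 3.4 = 26.130 days.

26.1 days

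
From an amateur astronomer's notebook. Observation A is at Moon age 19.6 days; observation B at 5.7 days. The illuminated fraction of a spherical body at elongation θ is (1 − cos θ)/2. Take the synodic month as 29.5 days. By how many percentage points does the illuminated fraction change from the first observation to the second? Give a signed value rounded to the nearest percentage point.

First observation: θ = 360°·19.6/29.5 = 239.2°, so f = 0.756.
Second observation: θ = 69.6°, f = 0.325.
Δf = 0.325 − 0.756 = -0.431, i.e. -43 pp.

-43 pp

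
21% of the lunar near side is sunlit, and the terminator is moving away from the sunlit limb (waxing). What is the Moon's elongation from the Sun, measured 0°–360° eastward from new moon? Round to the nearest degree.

cos θ = 1 − 2f = 0.580, giving a principal value of 54.5°.
The Moon is waxing (0°–180°), so θ = 54.5° directly.

55°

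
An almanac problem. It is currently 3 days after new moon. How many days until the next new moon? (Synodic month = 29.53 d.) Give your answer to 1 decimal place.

26.5 days

One full lunation from the last new moon is 29.53 d; remaining = 29.53 − 3 = 26.530 d.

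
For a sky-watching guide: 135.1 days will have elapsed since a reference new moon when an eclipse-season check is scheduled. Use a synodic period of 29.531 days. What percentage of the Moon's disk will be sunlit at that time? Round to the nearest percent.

95%

135.1 d spans 4 complete synodic months (4 × 29.531 = 118.12 d) plus 16.98 d.
Elongation θ = 360° × 16.98/29.531 ≈ 206.9°.
cos 206.9° = (-0.891), so f = (1 − (-0.891))/2 = 0.946, so 95%.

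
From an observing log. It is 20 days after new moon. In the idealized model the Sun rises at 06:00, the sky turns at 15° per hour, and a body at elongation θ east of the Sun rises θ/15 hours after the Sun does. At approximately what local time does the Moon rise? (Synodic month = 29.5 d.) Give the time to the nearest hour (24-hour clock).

The Moon has covered 20/29.5 of its cycle, so θ ≈ 360° × 20/29.5 = 244.1°.
Delay after the Sun = 244.1° / (15°/h) ≈ 16.27 h.
06:00 + 16.27 h ≈ 22:16 → 22:00 to the nearest hour.

22:00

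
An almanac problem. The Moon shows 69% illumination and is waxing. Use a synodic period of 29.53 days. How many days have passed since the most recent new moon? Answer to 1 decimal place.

Invert f = (1 − cos θ)/2 to get cos θ = 1 − 2(0.69) = -0.380, hence θ₀ = arccos -0.380 = 112.3°.
The Moon is waxing (0°–180°), so θ = 112.3° directly.
At 360°/29.53 d per day, 112.3° corresponds to 9.21 days.

9.2 days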